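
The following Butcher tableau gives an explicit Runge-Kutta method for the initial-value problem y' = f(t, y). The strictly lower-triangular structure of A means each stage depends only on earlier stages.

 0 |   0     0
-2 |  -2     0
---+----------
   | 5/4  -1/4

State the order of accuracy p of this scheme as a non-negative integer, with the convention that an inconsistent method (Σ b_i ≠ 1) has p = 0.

2

b = (5/4, -1/4)
c = (0, -2)
Σ b_i: 5/4·1 + (-1/4)·1 = 1 ✓
b·c: (-1/4)·(-2) = 1/2 ✓; 2 stages ⇒ order 2.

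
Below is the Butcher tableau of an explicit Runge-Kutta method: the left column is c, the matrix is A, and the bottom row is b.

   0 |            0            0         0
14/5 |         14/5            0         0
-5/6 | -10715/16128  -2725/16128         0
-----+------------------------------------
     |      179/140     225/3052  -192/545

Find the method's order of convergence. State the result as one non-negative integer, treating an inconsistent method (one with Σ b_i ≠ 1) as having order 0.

b = (179/140, 225/3052, -192/545)
c = (0, 14/5, -5/6)
Ac = (0, 0, -545/1152)
Σ b_i: 179/140·1 + 225/3052·1 + (-192/545)·1 = 1 ✓
b·c: 225/3052·14/5 + (-192/545)·(-5/6) = 1/2 ✓
b·c²: 225/3052·196/25 + (-192/545)·25/36 = 1/3 ✓
b·Ac: (-192/545)·(-545/1152) = 1/6 ✓; 3 stages ⇒ order 3.

3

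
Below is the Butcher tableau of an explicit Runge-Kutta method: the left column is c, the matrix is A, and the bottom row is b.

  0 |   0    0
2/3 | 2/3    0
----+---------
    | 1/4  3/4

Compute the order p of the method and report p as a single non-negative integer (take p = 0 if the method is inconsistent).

b = (1/4, 3/4)
c = (0, 2/3)
Σ b_i: 1/4·1 + 3/4·1 = 1 ✓
b·c: 3/4·2/3 = 1/2 ✓; 2 stages ⇒ order 2.

2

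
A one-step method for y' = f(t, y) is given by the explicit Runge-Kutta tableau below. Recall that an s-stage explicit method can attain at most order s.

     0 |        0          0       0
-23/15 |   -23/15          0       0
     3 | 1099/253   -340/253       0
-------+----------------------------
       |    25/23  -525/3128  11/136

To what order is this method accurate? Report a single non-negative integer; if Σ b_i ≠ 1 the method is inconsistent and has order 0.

b = (25/23, -525/3128, 11/136)
c = (0, -23/15, 3)
Ac = (0, 0, 68/33)
Σ b_i: 25/23·1 + (-525/3128)·1 + 11/136·1 = 1 ✓
b·c: (-525/3128)·(-23/15) + 11/136·3 = 1/2 ✓
b·c²: (-525/3128)·529/225 + 11/136·9 = 1/3 ✓
b·Ac: 11/136·68/33 = 1/6 ✓; 3 stages ⇒ order 3.

3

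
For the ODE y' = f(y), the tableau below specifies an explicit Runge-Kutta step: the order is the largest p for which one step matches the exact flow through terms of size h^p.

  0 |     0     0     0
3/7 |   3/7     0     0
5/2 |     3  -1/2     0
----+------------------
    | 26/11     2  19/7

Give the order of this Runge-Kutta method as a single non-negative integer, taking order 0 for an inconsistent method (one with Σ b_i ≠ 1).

0

b = (26/11, 2, 19/7)
c = (0, 3/7, 5/2)
Ac = (0, 0, -3/14)
Σ b_i: 26/11·1 + 2·1 + 19/7·1 = 545/77 ≠ 1 ⇒ order 0.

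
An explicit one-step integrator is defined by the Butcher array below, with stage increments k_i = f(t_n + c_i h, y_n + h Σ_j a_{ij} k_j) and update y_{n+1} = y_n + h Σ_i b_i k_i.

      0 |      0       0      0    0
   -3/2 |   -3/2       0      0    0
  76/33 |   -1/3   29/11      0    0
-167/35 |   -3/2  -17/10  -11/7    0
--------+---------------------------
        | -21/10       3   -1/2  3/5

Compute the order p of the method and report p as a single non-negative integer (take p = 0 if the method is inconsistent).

b = (-21/10, 3, -1/2, 3/5)
c = (0, -3/2, 76/33, -167/35)
Ac = (0, 0, -87/22, -449/420)
Σ b_i: (-21/10)·1 + 3·1 + (-1/2)·1 + 3/5·1 = 1 ✓
b·c: 3·(-3/2) + (-1/2)·76/33 + 3/5·(-167/35) = -98341/11550 ≠ 1/2 ⇒ order 1.

1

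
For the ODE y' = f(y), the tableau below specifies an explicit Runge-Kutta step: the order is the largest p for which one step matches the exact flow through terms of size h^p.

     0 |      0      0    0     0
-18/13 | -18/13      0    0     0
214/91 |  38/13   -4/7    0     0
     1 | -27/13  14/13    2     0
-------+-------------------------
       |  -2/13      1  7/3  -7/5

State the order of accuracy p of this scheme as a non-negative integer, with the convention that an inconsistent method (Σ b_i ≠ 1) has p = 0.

0

b = (-2/13, 1, 7/3, -7/5)
c = (0, -18/13, 214/91, 1)
Ac = (0, 0, 72/91, 3800/1183)
Σ b_i: (-2/13)·1 + 1·1 + 7/3·1 + (-7/5)·1 = 347/195 ≠ 1 ⇒ order 0.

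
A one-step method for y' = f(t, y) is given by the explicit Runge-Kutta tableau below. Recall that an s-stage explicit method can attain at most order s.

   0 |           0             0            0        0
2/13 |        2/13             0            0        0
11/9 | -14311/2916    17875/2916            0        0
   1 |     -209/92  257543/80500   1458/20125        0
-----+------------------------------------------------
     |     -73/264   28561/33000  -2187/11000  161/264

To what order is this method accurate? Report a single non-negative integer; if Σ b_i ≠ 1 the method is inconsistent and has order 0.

4

b = (-73/264, 28561/33000, -2187/11000, 161/264)
c = (0, 2/13, 11/9, 1)
Ac = (0, 0, 1375/1458, 187/322)
Σ b_i: (-73/264)·1 + 28561/33000·1 + (-2187/11000)·1 + 161/264·1 = 1 ✓
b·c: 28561/33000·2/13 + (-2187/11000)·11/9 + 161/264·1 = 1/2 ✓
b·c²: 28561/33000·4/169 + (-2187/11000)·121/81 + 161/264·1 = 1/3 ✓
b·Ac: (-2187/11000)·1375/1458 + 161/264·187/322 = 1/6 ✓
b·c³: 28561/33000·8/2197 + (-2187/11000)·1331/729 + 161/264·1 = 1/4 ✓
b·(c∘Ac): (-2187/11000)·15125/13122 + 161/264·187/322 = 1/8 ✓
b·Ac²: (-2187/11000)·1375/9477 + 161/264·55/299 = 1/12 ✓
b·A²c: 161/264·11/161 = 1/24 ✓; 4 stages ⇒ order 4.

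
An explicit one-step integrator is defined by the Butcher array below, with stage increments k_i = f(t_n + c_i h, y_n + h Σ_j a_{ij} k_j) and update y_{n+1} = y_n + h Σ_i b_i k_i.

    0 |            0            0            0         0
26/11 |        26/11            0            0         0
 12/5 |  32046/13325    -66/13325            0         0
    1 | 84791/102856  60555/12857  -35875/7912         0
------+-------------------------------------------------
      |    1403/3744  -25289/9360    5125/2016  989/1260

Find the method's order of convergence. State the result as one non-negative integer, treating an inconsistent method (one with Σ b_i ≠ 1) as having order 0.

b = (1403/3744, -25289/9360, 5125/2016, 989/1260)
c = (0, 26/11, 12/5, 1)
Ac = (0, 0, -12/1025, 495/1978)
Σ b_i: 1403/3744·1 + (-25289/9360)·1 + 5125/2016·1 + 989/1260·1 = 1 ✓
b·c: (-25289/9360)·26/11 + 5125/2016·12/5 + 989/1260·1 = 1/2 ✓
b·c²: (-25289/9360)·676/121 + 5125/2016·144/25 + 989/1260·1 = 1/3 ✓
b·Ac: 5125/2016·(-12/1025) + 989/1260·495/1978 = 1/6 ✓
b·c³: (-25289/9360)·17576/1331 + 5125/2016·1728/125 + 989/1260·1 = 1/4 ✓
b·(c∘Ac): 5125/2016·(-144/5125) + 989/1260·495/1978 = 1/8 ✓
b·Ac²: 5125/2016·(-312/11275) + 989/1260·2130/10879 = 1/12 ✓
b·A²c: 989/1260·105/1978 = 1/24 ✓; 4 stages ⇒ order 4.

4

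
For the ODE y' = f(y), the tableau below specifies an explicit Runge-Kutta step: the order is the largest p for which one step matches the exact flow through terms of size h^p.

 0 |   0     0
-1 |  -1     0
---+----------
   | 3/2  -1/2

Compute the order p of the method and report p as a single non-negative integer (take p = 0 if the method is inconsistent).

2

b = (3/2, -1/2)
c = (0, -1)
Σ b_i: 3/2·1 + (-1/2)·1 = 1 ✓
b·c: (-1/2)·(-1) = 1/2 ✓; 2 stages ⇒ order 2.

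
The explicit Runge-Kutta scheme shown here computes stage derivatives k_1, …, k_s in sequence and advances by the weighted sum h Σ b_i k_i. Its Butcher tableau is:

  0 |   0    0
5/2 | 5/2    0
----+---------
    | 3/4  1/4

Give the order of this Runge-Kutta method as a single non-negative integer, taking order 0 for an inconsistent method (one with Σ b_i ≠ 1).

1

b = (3/4, 1/4)
c = (0, 5/2)
Σ b_i: 3/4·1 + 1/4·1 = 1 ✓
b·c: 1/4·5/2 = 5/8 ≠ 1/2 ⇒ order 1.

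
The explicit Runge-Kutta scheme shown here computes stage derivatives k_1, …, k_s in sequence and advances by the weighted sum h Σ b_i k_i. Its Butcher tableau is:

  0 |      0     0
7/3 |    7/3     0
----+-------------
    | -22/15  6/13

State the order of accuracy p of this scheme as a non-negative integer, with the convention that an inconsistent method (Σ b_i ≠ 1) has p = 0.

0

b = (-22/15, 6/13)
c = (0, 7/3)
Σ b_i: (-22/15)·1 + 6/13·1 = -196/195 ≠ 1 ⇒ order 0.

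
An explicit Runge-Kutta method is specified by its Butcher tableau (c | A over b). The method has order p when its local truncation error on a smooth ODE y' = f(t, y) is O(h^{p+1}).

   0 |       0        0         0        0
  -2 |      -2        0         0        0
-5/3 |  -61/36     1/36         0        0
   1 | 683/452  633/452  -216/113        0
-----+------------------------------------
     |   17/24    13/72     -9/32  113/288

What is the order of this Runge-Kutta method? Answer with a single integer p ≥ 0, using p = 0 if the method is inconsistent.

b = (17/24, 13/72, -9/32, 113/288)
c = (0, -2, -5/3, 1)
Ac = (0, 0, -1/18, 87/226)
Σ b_i: 17/24·1 + 13/72·1 + (-9/32)·1 + 113/288·1 = 1 ✓
b·c: 13/72·(-2) + (-9/32)·(-5/3) + 113/288·1 = 1/2 ✓
b·c²: 13/72·4 + (-9/32)·25/9 + 113/288·1 = 1/3 ✓
b·Ac: (-9/32)·(-1/18) + 113/288·87/226 = 1/6 ✓
b·c³: 13/72·(-8) + (-9/32)·(-125/27) + 113/288·1 = 1/4 ✓
b·(c∘Ac): (-9/32)·5/54 + 113/288·87/226 = 1/8 ✓
b·Ac²: (-9/32)·1/9 + 113/288·33/113 = 1/12 ✓
b·A²c: 113/288·12/113 = 1/24 ✓; 4 stages ⇒ order 4.

4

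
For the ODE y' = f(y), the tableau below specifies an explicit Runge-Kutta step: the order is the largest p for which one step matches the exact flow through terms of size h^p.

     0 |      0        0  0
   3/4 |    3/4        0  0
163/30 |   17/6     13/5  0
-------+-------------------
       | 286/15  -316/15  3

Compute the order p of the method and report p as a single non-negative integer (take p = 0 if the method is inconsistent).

b = (286/15, -316/15, 3)
c = (0, 3/4, 163/30)
Ac = (0, 0, 39/20)
Σ b_i: 286/15·1 + (-316/15)·1 + 3·1 = 1 ✓
b·c: (-316/15)·3/4 + 3·163/30 = 1/2 ✓
b·c²: (-316/15)·9/16 + 3·26569/900 = 11507/150 ≠ 1/3 ⇒ order 2.
b·Ac: 3·39/20 = 117/20 ≠ 1/6

2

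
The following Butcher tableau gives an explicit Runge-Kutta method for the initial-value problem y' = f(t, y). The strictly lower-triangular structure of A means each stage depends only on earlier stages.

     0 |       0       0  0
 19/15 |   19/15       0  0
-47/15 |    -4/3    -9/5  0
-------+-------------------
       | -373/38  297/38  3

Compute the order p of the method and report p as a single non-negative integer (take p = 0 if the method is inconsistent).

2

b = (-373/38, 297/38, 3)
c = (0, 19/15, -47/15)
Ac = (0, 0, -57/25)
Σ b_i: (-373/38)·1 + 297/38·1 + 3·1 = 1 ✓
b·c: 297/38·19/15 + 3·(-47/15) = 1/2 ✓
b·c²: 297/38·361/225 + 3·2209/225 = 6299/150 ≠ 1/3 ⇒ order 2.
b·Ac: 3·(-57/25) = -171/25 ≠ 1/6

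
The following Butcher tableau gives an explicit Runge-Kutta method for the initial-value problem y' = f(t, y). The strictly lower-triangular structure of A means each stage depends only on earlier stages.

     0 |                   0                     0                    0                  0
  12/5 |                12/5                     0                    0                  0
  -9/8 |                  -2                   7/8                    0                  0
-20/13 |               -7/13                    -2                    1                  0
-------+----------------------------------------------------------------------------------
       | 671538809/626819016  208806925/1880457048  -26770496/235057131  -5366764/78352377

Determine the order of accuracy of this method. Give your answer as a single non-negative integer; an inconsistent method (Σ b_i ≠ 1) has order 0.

b = (671538809/626819016, 208806925/1880457048, -26770496/235057131, -5366764/78352377)
c = (0, 12/5, -9/8, -20/13)
Ac = (0, 0, 21/10, -237/40)
Σ b_i: 671538809/626819016·1 + 208806925/1880457048·1 + (-26770496/235057131)·1 + (-5366764/78352377)·1 = 1 ✓
b·c: 208806925/1880457048·12/5 + (-26770496/235057131)·(-9/8) + (-5366764/78352377)·(-20/13) = 1/2 ✓
b·c²: 208806925/1880457048·144/25 + (-26770496/235057131)·81/64 + (-5366764/78352377)·400/169 = 1/3 ✓
b·Ac: (-26770496/235057131)·21/10 + (-5366764/78352377)·(-237/40) = 1/6 ✓
b·c³: 208806925/1880457048·1728/125 + (-26770496/235057131)·(-729/512) + (-5366764/78352377)·(-8000/2197) = 79310644931/40743236040 ≠ 1/4 ⇒ order 3.
b·(c∘Ac): (-26770496/235057131)·(-189/80) + (-5366764/78352377)·237/26 = -46397254/130587295 ≠ 1/8
b·Ac²: (-26770496/235057131)·126/25 + (-5366764/78352377)·(-16407/1600) = 53644679/417879344 ≠ 1/12
b·A²c: (-5366764/78352377)·21/10 = -18783674/130587295 ≠ 1/24

3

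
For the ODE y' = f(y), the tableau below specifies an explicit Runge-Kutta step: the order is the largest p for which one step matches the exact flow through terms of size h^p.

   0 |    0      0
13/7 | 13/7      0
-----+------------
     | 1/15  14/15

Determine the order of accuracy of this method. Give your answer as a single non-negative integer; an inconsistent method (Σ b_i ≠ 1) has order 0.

b = (1/15, 14/15)
c = (0, 13/7)
Σ b_i: 1/15·1 + 14/15·1 = 1 ✓
b·c: 14/15·13/7 = 26/15 ≠ 1/2 ⇒ order 1.

1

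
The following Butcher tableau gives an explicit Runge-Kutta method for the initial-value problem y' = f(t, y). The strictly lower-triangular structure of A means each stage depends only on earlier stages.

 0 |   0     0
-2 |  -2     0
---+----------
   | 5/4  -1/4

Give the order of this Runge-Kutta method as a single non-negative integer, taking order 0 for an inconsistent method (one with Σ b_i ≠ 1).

b = (5/4, -1/4)
c = (0, -2)
Σ b_i: 5/4·1 + (-1/4)·1 = 1 ✓
b·c: (-1/4)·(-2) = 1/2 ✓; 2 stages ⇒ order 2.

2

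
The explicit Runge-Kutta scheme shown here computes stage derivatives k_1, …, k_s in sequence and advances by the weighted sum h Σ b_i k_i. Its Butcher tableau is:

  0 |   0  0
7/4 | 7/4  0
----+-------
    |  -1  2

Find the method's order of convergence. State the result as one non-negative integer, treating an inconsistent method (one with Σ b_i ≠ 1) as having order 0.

b = (-1, 2)
c = (0, 7/4)
Σ b_i: (-1)·1 + 2·1 = 1 ✓
b·c: 2·7/4 = 7/2 ≠ 1/2 ⇒ order 1.

1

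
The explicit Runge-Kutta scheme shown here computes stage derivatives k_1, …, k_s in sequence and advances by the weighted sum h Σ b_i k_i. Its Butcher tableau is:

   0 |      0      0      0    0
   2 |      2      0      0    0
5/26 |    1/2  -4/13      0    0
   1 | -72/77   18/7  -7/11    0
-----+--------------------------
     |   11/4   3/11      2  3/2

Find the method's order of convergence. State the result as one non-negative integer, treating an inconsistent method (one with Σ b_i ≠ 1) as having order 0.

0

b = (11/4, 3/11, 2, 3/2)
c = (0, 2, 5/26, 1)
Ac = (0, 0, -8/13, 10051/2002)
Σ b_i: 11/4·1 + 3/11·1 + 2·1 + 3/2·1 = 287/44 ≠ 1 ⇒ order 0.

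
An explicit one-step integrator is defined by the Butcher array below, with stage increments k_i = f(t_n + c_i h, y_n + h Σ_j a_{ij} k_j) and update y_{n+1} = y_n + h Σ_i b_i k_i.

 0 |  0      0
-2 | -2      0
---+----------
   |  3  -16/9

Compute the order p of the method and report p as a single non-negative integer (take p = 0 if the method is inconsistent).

b = (3, -16/9)
c = (0, -2)
Σ b_i: 3·1 + (-16/9)·1 = 11/9 ≠ 1 ⇒ order 0.

0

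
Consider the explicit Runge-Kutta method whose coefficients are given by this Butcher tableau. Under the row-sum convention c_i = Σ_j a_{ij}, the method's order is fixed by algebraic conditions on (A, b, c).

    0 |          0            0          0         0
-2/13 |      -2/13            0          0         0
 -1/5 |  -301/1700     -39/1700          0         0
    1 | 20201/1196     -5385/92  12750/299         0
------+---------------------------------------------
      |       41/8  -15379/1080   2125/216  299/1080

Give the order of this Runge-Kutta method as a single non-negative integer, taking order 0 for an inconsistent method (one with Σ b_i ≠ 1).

4

b = (41/8, -15379/1080, 2125/216, 299/1080)
c = (0, -2/13, -1/5, 1)
Ac = (0, 0, 3/850, 285/598)
Σ b_i: 41/8·1 + (-15379/1080)·1 + 2125/216·1 + 299/1080·1 = 1 ✓
b·c: (-15379/1080)·(-2/13) + 2125/216·(-1/5) + 299/1080·1 = 1/2 ✓
b·c²: (-15379/1080)·4/169 + 2125/216·1/25 + 299/1080·1 = 1/3 ✓
b·Ac: 2125/216·3/850 + 299/1080·285/598 = 1/6 ✓
b·c³: (-15379/1080)·(-8/2197) + 2125/216·(-1/125) + 299/1080·1 = 1/4 ✓
b·(c∘Ac): 2125/216·(-3/4250) + 299/1080·285/598 = 1/8 ✓
b·Ac²: 2125/216·(-3/5525) + 299/1080·1245/3887 = 1/12 ✓
b·A²c: 299/1080·45/299 = 1/24 ✓; 4 stages ⇒ order 4.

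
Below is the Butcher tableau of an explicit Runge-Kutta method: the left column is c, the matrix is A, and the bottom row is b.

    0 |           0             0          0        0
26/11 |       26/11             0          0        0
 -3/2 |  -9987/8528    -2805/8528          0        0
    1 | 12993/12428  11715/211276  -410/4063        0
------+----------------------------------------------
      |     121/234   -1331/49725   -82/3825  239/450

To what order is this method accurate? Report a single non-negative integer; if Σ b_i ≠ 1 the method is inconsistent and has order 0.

4

b = (121/234, -1331/49725, -82/3825, 239/450)
c = (0, 26/11, -3/2, 1)
Ac = (0, 0, -255/328, 135/478)
Σ b_i: 121/234·1 + (-1331/49725)·1 + (-82/3825)·1 + 239/450·1 = 1 ✓
b·c: (-1331/49725)·26/11 + (-82/3825)·(-3/2) + 239/450·1 = 1/2 ✓
b·c²: (-1331/49725)·676/121 + (-82/3825)·9/4 + 239/450·1 = 1/3 ✓
b·Ac: (-82/3825)·(-255/328) + 239/450·135/478 = 1/6 ✓
b·c³: (-1331/49725)·17576/1331 + (-82/3825)·(-27/8) + 239/450·1 = 1/4 ✓
b·(c∘Ac): (-82/3825)·765/656 + 239/450·135/478 = 1/8 ✓
b·Ac²: (-82/3825)·(-3315/1804) + 239/450·435/5258 = 1/12 ✓
b·A²c: 239/450·75/956 = 1/24 ✓; 4 stages ⇒ order 4.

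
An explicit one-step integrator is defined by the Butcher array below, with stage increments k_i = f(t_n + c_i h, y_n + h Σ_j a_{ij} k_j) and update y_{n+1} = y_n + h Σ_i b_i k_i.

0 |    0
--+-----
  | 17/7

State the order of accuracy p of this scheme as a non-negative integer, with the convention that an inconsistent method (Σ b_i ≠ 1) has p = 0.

b = (17/7)
c = (0)
Σ b_i: 17/7·1 = 17/7 ≠ 1 ⇒ order 0.

0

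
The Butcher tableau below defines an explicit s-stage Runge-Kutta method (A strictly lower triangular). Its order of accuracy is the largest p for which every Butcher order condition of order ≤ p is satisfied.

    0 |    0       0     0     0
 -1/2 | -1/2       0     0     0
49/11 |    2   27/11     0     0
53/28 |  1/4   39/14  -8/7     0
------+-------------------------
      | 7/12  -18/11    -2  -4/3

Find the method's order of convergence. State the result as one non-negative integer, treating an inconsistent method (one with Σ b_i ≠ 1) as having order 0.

b = (7/12, -18/11, -2, -4/3)
c = (0, -1/2, 49/11, 53/28)
Ac = (0, 0, -27/22, -1997/308)
Σ b_i: 7/12·1 + (-18/11)·1 + (-2)·1 + (-4/3)·1 = -193/44 ≠ 1 ⇒ order 0.

0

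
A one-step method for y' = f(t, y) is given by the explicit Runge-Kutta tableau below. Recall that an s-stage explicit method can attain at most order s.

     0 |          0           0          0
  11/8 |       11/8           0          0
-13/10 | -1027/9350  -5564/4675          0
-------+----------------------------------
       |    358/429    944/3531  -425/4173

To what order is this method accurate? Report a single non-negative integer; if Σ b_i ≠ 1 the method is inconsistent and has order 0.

b = (358/429, 944/3531, -425/4173)
c = (0, 11/8, -13/10)
Ac = (0, 0, -1391/850)
Σ b_i: 358/429·1 + 944/3531·1 + (-425/4173)·1 = 1 ✓
b·c: 944/3531·11/8 + (-425/4173)·(-13/10) = 1/2 ✓
b·c²: 944/3531·121/64 + (-425/4173)·169/100 = 1/3 ✓
b·Ac: (-425/4173)·(-1391/850) = 1/6 ✓; 3 stages ⇒ order 3.

3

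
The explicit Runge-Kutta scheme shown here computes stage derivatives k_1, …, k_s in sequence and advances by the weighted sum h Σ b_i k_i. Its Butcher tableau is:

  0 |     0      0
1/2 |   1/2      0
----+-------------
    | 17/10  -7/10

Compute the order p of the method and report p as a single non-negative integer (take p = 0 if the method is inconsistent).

b = (17/10, -7/10)
c = (0, 1/2)
Σ b_i: 17/10·1 + (-7/10)·1 = 1 ✓
b·c: (-7/10)·1/2 = -7/20 ≠ 1/2 ⇒ order 1.

1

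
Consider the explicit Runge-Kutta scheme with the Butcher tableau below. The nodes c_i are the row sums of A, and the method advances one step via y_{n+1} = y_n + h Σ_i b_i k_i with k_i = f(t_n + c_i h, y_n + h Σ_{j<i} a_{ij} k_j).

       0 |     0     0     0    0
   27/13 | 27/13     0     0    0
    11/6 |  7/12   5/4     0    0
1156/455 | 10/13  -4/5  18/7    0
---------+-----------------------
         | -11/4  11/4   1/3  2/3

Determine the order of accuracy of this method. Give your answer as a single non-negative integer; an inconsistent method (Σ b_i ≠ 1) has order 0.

b = (-11/4, 11/4, 1/3, 2/3)
c = (0, 27/13, 11/6, 1156/455)
Ac = (0, 0, 135/52, 1389/455)
Σ b_i: (-11/4)·1 + 11/4·1 + 1/3·1 + 2/3·1 = 1 ✓
b·c: 11/4·27/13 + 1/3·11/6 + 2/3·1156/455 = 131309/16380 ≠ 1/2 ⇒ order 1.

1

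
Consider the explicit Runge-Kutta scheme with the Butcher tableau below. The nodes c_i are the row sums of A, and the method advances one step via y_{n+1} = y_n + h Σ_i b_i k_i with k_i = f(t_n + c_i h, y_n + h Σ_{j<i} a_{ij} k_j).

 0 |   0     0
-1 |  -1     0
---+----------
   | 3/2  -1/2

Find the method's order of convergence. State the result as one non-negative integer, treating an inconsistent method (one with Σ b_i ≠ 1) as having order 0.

2

b = (3/2, -1/2)
c = (0, -1)
Σ b_i: 3/2·1 + (-1/2)·1 = 1 ✓
b·c: (-1/2)·(-1) = 1/2 ✓; 2 stages ⇒ order 2.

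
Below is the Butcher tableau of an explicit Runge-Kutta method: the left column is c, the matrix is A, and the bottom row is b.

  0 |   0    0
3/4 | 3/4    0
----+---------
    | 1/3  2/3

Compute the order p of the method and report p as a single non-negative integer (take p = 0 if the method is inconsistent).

2

b = (1/3, 2/3)
c = (0, 3/4)
Σ b_i: 1/3·1 + 2/3·1 = 1 ✓
b·c: 2/3·3/4 = 1/2 ✓; 2 stages ⇒ order 2.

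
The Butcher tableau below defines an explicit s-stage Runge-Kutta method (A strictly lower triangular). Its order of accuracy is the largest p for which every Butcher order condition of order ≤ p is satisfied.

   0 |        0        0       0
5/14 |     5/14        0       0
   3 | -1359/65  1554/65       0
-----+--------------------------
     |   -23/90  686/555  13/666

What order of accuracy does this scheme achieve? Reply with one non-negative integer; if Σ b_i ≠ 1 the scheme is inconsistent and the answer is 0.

b = (-23/90, 686/555, 13/666)
c = (0, 5/14, 3)
Ac = (0, 0, 111/13)
Σ b_i: (-23/90)·1 + 686/555·1 + 13/666·1 = 1 ✓
b·c: 686/555·5/14 + 13/666·3 = 1/2 ✓
b·c²: 686/555·25/196 + 13/666·9 = 1/3 ✓
b·Ac: 13/666·111/13 = 1/6 ✓; 3 stages ⇒ order 3.

3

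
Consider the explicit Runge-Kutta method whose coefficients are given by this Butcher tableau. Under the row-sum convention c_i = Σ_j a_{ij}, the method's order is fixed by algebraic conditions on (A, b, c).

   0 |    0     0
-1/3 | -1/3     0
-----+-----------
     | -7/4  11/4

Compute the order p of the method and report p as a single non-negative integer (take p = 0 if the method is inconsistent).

b = (-7/4, 11/4)
c = (0, -1/3)
Σ b_i: (-7/4)·1 + 11/4·1 = 1 ✓
b·c: 11/4·(-1/3) = -11/12 ≠ 1/2 ⇒ order 1.

1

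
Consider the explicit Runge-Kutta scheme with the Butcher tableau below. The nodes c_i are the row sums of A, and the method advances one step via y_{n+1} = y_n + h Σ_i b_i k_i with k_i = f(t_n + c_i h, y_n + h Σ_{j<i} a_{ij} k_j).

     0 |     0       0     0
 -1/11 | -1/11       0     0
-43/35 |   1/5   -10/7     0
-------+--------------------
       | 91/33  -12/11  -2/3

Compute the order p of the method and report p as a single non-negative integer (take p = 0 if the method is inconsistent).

1

b = (91/33, -12/11, -2/3)
c = (0, -1/11, -43/35)
Ac = (0, 0, 10/77)
Σ b_i: 91/33·1 + (-12/11)·1 + (-2/3)·1 = 1 ✓
b·c: (-12/11)·(-1/11) + (-2/3)·(-43/35) = 11666/12705 ≠ 1/2 ⇒ order 1.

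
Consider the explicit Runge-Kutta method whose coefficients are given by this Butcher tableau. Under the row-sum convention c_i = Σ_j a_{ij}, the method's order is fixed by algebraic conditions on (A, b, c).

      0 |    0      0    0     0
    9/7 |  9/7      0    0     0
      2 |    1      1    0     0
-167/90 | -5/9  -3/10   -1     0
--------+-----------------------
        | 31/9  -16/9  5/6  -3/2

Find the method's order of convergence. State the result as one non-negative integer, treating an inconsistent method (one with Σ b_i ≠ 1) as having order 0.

b = (31/9, -16/9, 5/6, -3/2)
c = (0, 9/7, 2, -167/90)
Ac = (0, 0, 9/7, -167/70)
Σ b_i: 31/9·1 + (-16/9)·1 + 5/6·1 + (-3/2)·1 = 1 ✓
b·c: (-16/9)·9/7 + 5/6·2 + (-3/2)·(-167/90) = 303/140 ≠ 1/2 ⇒ order 1.

1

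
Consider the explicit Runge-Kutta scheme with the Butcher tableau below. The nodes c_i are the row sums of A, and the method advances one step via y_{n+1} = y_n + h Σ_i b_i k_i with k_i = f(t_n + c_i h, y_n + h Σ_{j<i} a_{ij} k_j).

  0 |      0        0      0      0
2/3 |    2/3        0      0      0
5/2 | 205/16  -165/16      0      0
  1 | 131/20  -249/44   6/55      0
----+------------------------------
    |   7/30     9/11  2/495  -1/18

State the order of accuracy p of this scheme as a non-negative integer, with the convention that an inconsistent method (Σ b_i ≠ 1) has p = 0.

4

b = (7/30, 9/11, 2/495, -1/18)
c = (0, 2/3, 5/2, 1)
Ac = (0, 0, -55/8, -7/2)
Σ b_i: 7/30·1 + 9/11·1 + 2/495·1 + (-1/18)·1 = 1 ✓
b·c: 9/11·2/3 + 2/495·5/2 + (-1/18)·1 = 1/2 ✓
b·c²: 9/11·4/9 + 2/495·25/4 + (-1/18)·1 = 1/3 ✓
b·Ac: 2/495·(-55/8) + (-1/18)·(-7/2) = 1/6 ✓
b·c³: 9/11·8/27 + 2/495·125/8 + (-1/18)·1 = 1/4 ✓
b·(c∘Ac): 2/495·(-275/16) + (-1/18)·(-7/2) = 1/8 ✓
b·Ac²: 2/495·(-55/12) + (-1/18)·(-11/6) = 1/12 ✓
b·A²c: (-1/18)·(-3/4) = 1/24 ✓; 4 stages ⇒ order 4.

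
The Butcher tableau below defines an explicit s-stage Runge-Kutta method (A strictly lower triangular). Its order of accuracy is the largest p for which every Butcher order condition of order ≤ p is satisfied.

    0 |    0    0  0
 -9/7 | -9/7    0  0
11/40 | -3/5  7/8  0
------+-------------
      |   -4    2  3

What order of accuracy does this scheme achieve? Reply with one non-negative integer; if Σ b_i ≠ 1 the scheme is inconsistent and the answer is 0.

b = (-4, 2, 3)
c = (0, -9/7, 11/40)
Ac = (0, 0, -9/8)
Σ b_i: (-4)·1 + 2·1 + 3·1 = 1 ✓
b·c: 2·(-9/7) + 3·11/40 = -489/280 ≠ 1/2 ⇒ order 1.

1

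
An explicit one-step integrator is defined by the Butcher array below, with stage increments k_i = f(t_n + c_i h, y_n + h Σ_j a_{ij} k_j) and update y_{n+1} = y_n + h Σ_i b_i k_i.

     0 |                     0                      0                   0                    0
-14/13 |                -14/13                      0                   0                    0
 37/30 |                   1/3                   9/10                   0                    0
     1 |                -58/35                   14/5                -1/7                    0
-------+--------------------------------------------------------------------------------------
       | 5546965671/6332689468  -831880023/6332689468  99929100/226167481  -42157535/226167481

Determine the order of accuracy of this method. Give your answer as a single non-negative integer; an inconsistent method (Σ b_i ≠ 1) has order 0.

b = (5546965671/6332689468, -831880023/6332689468, 99929100/226167481, -42157535/226167481)
c = (0, -14/13, 37/30, 1)
Ac = (0, 0, -63/65, -8713/2730)
Σ b_i: 5546965671/6332689468·1 + (-831880023/6332689468)·1 + 99929100/226167481·1 + (-42157535/226167481)·1 = 1 ✓
b·c: (-831880023/6332689468)·(-14/13) + 99929100/226167481·37/30 + (-42157535/226167481)·1 = 1/2 ✓
b·c²: (-831880023/6332689468)·196/169 + 99929100/226167481·1369/900 + (-42157535/226167481)·1 = 1/3 ✓
b·Ac: 99929100/226167481·(-63/65) + (-42157535/226167481)·(-8713/2730) = 1/6 ✓
b·c³: (-831880023/6332689468)·(-2744/2197) + 99929100/226167481·50653/27000 + (-42157535/226167481)·1 = 213431671423/264615952770 ≠ 1/4 ⇒ order 3.
b·(c∘Ac): 99929100/226167481·(-777/650) + (-42157535/226167481)·(-8713/2730) = 1177427929/17641063518 ≠ 1/8
b·Ac²: 99929100/226167481·882/845 + (-42157535/226167481)·3226079/1064700 = -54835892183/529231905540 ≠ 1/12
b·A²c: (-42157535/226167481)·9/65 = -75883563/2940177253 ≠ 1/24

3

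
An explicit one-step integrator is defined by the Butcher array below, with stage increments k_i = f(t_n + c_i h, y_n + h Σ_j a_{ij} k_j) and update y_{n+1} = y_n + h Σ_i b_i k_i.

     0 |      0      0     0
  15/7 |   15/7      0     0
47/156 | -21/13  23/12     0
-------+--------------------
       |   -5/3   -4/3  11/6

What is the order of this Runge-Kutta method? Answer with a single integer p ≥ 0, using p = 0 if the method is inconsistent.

0

b = (-5/3, -4/3, 11/6)
c = (0, 15/7, 47/156)
Ac = (0, 0, 115/28)
Σ b_i: (-5/3)·1 + (-4/3)·1 + 11/6·1 = -7/6 ≠ 1 ⇒ order 0.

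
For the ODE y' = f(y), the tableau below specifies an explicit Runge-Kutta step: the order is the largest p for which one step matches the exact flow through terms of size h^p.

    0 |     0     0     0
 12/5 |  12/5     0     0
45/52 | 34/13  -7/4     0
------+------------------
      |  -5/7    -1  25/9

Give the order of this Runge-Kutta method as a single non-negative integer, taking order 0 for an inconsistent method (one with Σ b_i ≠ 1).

0

b = (-5/7, -1, 25/9)
c = (0, 12/5, 45/52)
Ac = (0, 0, -21/5)
Σ b_i: (-5/7)·1 + (-1)·1 + 25/9·1 = 67/63 ≠ 1 ⇒ order 0.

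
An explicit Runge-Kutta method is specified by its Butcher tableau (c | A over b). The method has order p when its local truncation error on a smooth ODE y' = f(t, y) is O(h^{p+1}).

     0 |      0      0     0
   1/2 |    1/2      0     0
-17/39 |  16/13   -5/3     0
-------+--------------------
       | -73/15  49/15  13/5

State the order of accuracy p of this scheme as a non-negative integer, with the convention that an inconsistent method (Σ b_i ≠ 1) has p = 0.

b = (-73/15, 49/15, 13/5)
c = (0, 1/2, -17/39)
Ac = (0, 0, -5/6)
Σ b_i: (-73/15)·1 + 49/15·1 + 13/5·1 = 1 ✓
b·c: 49/15·1/2 + 13/5·(-17/39) = 1/2 ✓
b·c²: 49/15·1/4 + 13/5·289/1521 = 3067/2340 ≠ 1/3 ⇒ order 2.
b·Ac: 13/5·(-5/6) = -13/6 ≠ 1/6

2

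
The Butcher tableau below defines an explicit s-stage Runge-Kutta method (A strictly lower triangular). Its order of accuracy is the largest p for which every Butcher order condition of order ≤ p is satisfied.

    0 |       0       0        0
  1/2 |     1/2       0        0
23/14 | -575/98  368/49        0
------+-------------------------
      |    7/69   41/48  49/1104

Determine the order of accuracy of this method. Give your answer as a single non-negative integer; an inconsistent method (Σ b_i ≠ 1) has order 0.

3

b = (7/69, 41/48, 49/1104)
c = (0, 1/2, 23/14)
Ac = (0, 0, 184/49)
Σ b_i: 7/69·1 + 41/48·1 + 49/1104·1 = 1 ✓
b·c: 41/48·1/2 + 49/1104·23/14 = 1/2 ✓
b·c²: 41/48·1/4 + 49/1104·529/196 = 1/3 ✓
b·Ac: 49/1104·184/49 = 1/6 ✓; 3 stages ⇒ order 3.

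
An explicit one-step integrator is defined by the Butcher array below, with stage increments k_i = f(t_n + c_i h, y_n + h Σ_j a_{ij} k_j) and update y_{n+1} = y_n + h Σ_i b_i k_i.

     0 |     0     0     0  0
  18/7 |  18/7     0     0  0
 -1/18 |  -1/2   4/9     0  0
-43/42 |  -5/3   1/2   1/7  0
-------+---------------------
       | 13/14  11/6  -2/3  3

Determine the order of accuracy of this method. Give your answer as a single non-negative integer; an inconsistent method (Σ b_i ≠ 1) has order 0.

0

b = (13/14, 11/6, -2/3, 3)
c = (0, 18/7, -1/18, -43/42)
Ac = (0, 0, 8/7, 23/18)
Σ b_i: 13/14·1 + 11/6·1 + (-2/3)·1 + 3·1 = 107/21 ≠ 1 ⇒ order 0.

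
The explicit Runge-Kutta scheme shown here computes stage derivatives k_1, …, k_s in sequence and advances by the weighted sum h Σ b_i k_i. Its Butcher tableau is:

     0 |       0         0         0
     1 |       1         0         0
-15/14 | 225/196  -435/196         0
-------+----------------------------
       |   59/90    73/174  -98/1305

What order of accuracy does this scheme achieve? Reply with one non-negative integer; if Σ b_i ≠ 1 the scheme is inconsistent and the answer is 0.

b = (59/90, 73/174, -98/1305)
c = (0, 1, -15/14)
Ac = (0, 0, -435/196)
Σ b_i: 59/90·1 + 73/174·1 + (-98/1305)·1 = 1 ✓
b·c: 73/174·1 + (-98/1305)·(-15/14) = 1/2 ✓
b·c²: 73/174·1 + (-98/1305)·225/196 = 1/3 ✓
b·Ac: (-98/1305)·(-435/196) = 1/6 ✓; 3 stages ⇒ order 3.

3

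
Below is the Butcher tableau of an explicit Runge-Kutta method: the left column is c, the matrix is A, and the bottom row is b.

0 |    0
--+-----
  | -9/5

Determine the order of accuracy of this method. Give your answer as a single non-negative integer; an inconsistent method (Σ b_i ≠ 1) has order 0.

b = (-9/5)
c = (0)
Σ b_i: (-9/5)·1 = -9/5 ≠ 1 ⇒ order 0.

0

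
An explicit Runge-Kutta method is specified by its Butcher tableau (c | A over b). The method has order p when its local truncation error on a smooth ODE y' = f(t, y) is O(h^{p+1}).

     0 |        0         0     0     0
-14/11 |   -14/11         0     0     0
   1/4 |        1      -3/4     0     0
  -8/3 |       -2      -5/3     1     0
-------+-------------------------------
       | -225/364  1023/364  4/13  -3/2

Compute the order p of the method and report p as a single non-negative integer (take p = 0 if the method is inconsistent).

2

b = (-225/364, 1023/364, 4/13, -3/2)
c = (0, -14/11, 1/4, -8/3)
Ac = (0, 0, 21/22, 313/132)
Σ b_i: (-225/364)·1 + 1023/364·1 + 4/13·1 + (-3/2)·1 = 1 ✓
b·c: 1023/364·(-14/11) + 4/13·1/4 + (-3/2)·(-8/3) = 1/2 ✓
b·c²: 1023/364·196/121 + 4/13·1/16 + (-3/2)·64/9 = -10459/1716 ≠ 1/3 ⇒ order 2.
b·Ac: 4/13·21/22 + (-3/2)·313/132 = -3733/1144 ≠ 1/6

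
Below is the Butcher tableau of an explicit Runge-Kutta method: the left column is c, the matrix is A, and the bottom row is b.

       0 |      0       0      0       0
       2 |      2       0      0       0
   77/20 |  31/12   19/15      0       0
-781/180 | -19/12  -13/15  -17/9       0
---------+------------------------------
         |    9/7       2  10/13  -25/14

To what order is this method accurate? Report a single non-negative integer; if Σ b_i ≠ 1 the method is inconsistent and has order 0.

0

b = (9/7, 2, 10/13, -25/14)
c = (0, 2, 77/20, -781/180)
Ac = (0, 0, 38/15, -1621/180)
Σ b_i: 9/7·1 + 2·1 + 10/13·1 + (-25/14)·1 = 59/26 ≠ 1 ⇒ order 0.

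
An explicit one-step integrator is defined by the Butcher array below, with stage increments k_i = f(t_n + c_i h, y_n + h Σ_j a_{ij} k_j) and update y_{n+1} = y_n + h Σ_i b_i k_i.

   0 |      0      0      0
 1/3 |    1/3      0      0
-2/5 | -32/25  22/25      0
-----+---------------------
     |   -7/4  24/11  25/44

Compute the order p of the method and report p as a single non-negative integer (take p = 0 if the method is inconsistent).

3

b = (-7/4, 24/11, 25/44)
c = (0, 1/3, -2/5)
Ac = (0, 0, 22/75)
Σ b_i: (-7/4)·1 + 24/11·1 + 25/44·1 = 1 ✓
b·c: 24/11·1/3 + 25/44·(-2/5) = 1/2 ✓
b·c²: 24/11·1/9 + 25/44·4/25 = 1/3 ✓
b·Ac: 25/44·22/75 = 1/6 ✓; 3 stages ⇒ order 3.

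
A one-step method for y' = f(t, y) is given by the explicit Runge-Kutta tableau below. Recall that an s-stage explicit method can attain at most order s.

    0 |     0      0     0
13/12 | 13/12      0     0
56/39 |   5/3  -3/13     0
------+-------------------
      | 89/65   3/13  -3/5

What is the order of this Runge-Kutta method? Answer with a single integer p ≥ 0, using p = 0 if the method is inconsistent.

1

b = (89/65, 3/13, -3/5)
c = (0, 13/12, 56/39)
Ac = (0, 0, -1/4)
Σ b_i: 89/65·1 + 3/13·1 + (-3/5)·1 = 1 ✓
b·c: 3/13·13/12 + (-3/5)·56/39 = -159/260 ≠ 1/2 ⇒ order 1.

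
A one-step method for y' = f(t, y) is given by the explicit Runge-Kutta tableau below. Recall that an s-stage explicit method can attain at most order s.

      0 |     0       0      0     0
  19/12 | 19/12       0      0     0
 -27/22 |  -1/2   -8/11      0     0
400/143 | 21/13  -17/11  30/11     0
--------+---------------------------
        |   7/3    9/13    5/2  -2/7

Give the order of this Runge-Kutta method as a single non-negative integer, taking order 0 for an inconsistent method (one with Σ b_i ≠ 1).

b = (7/3, 9/13, 5/2, -2/7)
c = (0, 19/12, -27/22, 400/143)
Ac = (0, 0, -38/33, -8413/1452)
Σ b_i: 7/3·1 + 9/13·1 + 5/2·1 + (-2/7)·1 = 2861/546 ≠ 1 ⇒ order 0.

0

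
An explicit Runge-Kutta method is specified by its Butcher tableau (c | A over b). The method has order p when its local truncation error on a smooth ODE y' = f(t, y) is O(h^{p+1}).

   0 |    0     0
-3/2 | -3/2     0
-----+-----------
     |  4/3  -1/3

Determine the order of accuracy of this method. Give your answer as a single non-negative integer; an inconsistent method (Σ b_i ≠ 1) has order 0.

b = (4/3, -1/3)
c = (0, -3/2)
Σ b_i: 4/3·1 + (-1/3)·1 = 1 ✓
b·c: (-1/3)·(-3/2) = 1/2 ✓; 2 stages ⇒ order 2.

2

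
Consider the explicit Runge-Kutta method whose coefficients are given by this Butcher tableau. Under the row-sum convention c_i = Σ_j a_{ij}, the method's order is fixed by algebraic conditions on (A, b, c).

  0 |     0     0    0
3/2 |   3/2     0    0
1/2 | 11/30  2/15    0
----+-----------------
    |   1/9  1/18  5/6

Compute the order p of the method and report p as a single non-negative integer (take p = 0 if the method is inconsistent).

b = (1/9, 1/18, 5/6)
c = (0, 3/2, 1/2)
Ac = (0, 0, 1/5)
Σ b_i: 1/9·1 + 1/18·1 + 5/6·1 = 1 ✓
b·c: 1/18·3/2 + 5/6·1/2 = 1/2 ✓
b·c²: 1/18·9/4 + 5/6·1/4 = 1/3 ✓
b·Ac: 5/6·1/5 = 1/6 ✓; 3 stages ⇒ order 3.

3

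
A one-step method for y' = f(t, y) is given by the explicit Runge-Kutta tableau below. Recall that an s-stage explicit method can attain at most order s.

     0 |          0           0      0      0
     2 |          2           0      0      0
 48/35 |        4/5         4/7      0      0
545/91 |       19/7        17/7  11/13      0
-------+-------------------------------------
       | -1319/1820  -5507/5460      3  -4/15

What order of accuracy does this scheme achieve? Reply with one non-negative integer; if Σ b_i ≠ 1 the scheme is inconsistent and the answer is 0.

b = (-1319/1820, -5507/5460, 3, -4/15)
c = (0, 2, 48/35, 545/91)
Ac = (0, 0, 8/7, 2738/455)
Σ b_i: (-1319/1820)·1 + (-5507/5460)·1 + 3·1 + (-4/15)·1 = 1 ✓
b·c: (-5507/5460)·2 + 3·48/35 + (-4/15)·545/91 = 1/2 ✓
b·c²: (-5507/5460)·4 + 3·2304/1225 + (-4/15)·297025/8281 = -1647267/207025 ≠ 1/3 ⇒ order 2.
b·Ac: 3·8/7 + (-4/15)·2738/455 = 12448/6825 ≠ 1/6

2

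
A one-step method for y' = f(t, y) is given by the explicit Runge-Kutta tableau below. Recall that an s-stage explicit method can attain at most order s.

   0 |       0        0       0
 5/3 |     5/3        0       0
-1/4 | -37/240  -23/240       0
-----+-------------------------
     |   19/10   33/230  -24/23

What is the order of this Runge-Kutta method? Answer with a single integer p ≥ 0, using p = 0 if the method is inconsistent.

b = (19/10, 33/230, -24/23)
c = (0, 5/3, -1/4)
Ac = (0, 0, -23/144)
Σ b_i: 19/10·1 + 33/230·1 + (-24/23)·1 = 1 ✓
b·c: 33/230·5/3 + (-24/23)·(-1/4) = 1/2 ✓
b·c²: 33/230·25/9 + (-24/23)·1/16 = 1/3 ✓
b·Ac: (-24/23)·(-23/144) = 1/6 ✓; 3 stages ⇒ order 3.

3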